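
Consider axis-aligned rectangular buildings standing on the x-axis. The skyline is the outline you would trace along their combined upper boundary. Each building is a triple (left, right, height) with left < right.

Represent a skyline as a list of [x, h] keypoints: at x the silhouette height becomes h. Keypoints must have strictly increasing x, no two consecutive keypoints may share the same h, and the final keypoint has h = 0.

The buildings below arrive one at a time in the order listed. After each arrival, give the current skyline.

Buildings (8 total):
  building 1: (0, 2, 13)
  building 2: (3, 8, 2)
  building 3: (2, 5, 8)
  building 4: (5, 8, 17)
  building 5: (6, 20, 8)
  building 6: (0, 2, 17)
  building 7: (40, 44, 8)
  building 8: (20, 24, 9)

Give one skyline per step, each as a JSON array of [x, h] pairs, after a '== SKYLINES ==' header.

== SKYLINES ==
[[0,13],[2,0]]
[[0,13],[2,0],[3,2],[8,0]]
[[0,13],[2,8],[5,2],[8,0]]
[[0,13],[2,8],[5,17],[8,0]]
[[0,13],[2,8],[5,17],[8,8],[20,0]]
[[0,17],[2,8],[5,17],[8,8],[20,0]]
[[0,17],[2,8],[5,17],[8,8],[20,0],[40,8],[44,0]]
[[0,17],[2,8],[5,17],[8,8],[20,9],[24,0],[40,8],[44,0]]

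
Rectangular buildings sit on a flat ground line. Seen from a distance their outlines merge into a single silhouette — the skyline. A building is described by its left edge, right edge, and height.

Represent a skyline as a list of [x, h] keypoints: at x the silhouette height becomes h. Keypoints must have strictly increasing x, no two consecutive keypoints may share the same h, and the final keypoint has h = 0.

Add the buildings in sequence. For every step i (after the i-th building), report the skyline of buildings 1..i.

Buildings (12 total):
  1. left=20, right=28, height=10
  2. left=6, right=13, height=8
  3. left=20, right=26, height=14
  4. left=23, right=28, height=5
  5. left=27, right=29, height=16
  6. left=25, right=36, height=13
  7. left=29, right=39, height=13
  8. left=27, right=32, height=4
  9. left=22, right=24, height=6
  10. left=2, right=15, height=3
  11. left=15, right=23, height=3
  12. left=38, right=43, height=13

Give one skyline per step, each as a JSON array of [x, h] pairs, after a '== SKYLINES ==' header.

== SKYLINES ==
[[20,10],[28,0]]
[[6,8],[13,0],[20,10],[28,0]]
[[6,8],[13,0],[20,14],[26,10],[28,0]]
[[6,8],[13,0],[20,14],[26,10],[28,0]]
[[6,8],[13,0],[20,14],[26,10],[27,16],[29,0]]
[[6,8],[13,0],[20,14],[26,13],[27,16],[29,13],[36,0]]
[[6,8],[13,0],[20,14],[26,13],[27,16],[29,13],[39,0]]
[[6,8],[13,0],[20,14],[26,13],[27,16],[29,13],[39,0]]
[[6,8],[13,0],[20,14],[26,13],[27,16],[29,13],[39,0]]
[[2,3],[6,8],[13,3],[15,0],[20,14],[26,13],[27,16],[29,13],[39,0]]
[[2,3],[6,8],[13,3],[20,14],[26,13],[27,16],[29,13],[39,0]]
[[2,3],[6,8],[13,3],[20,14],[26,13],[27,16],[29,13],[43,0]]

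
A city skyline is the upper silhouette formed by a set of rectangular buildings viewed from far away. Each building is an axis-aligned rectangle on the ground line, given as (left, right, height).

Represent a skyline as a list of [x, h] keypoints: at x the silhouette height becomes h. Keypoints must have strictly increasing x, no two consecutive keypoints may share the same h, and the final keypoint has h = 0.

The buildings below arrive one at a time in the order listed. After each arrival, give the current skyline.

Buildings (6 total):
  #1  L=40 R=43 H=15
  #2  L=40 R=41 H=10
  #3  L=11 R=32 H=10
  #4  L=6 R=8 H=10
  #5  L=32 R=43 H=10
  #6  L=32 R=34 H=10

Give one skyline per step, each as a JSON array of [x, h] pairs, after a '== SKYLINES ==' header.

== SKYLINES ==
[[40,15],[43,0]]
[[40,15],[43,0]]
[[11,10],[32,0],[40,15],[43,0]]
[[6,10],[8,0],[11,10],[32,0],[40,15],[43,0]]
[[6,10],[8,0],[11,10],[40,15],[43,0]]
[[6,10],[8,0],[11,10],[40,15],[43,0]]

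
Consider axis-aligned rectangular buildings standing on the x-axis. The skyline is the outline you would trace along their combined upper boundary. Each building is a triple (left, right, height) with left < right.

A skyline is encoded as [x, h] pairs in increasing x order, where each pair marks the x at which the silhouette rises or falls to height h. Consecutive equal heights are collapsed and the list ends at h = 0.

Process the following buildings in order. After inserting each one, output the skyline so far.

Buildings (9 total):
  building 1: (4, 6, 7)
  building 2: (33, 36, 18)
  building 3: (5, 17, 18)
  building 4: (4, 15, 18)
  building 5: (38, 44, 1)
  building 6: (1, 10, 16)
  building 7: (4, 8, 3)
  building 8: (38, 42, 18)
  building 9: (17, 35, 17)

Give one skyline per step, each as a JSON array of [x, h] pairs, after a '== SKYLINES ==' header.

== SKYLINES ==
[[4,7],[6,0]]
[[4,7],[6,0],[33,18],[36,0]]
[[4,7],[5,18],[17,0],[33,18],[36,0]]
[[4,18],[17,0],[33,18],[36,0]]
[[4,18],[17,0],[33,18],[36,0],[38,1],[44,0]]
[[1,16],[4,18],[17,0],[33,18],[36,0],[38,1],[44,0]]
[[1,16],[4,18],[17,0],[33,18],[36,0],[38,1],[44,0]]
[[1,16],[4,18],[17,0],[33,18],[36,0],[38,18],[42,1],[44,0]]
[[1,16],[4,18],[17,17],[33,18],[36,0],[38,18],[42,1],[44,0]]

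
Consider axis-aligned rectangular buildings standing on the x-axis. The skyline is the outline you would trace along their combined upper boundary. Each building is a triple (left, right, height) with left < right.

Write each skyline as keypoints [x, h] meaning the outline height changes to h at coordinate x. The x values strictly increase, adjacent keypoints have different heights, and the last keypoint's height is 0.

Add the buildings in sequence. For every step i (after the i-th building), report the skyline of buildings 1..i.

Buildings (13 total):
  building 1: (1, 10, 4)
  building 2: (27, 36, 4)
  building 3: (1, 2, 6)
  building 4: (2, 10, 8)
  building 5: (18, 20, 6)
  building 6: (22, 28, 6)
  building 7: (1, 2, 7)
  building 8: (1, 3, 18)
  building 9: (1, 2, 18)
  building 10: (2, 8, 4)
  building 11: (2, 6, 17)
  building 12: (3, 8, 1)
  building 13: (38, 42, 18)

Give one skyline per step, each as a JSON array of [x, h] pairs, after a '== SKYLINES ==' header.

== SKYLINES ==
[[1,4],[10,0]]
[[1,4],[10,0],[27,4],[36,0]]
[[1,6],[2,4],[10,0],[27,4],[36,0]]
[[1,6],[2,8],[10,0],[27,4],[36,0]]
[[1,6],[2,8],[10,0],[18,6],[20,0],[27,4],[36,0]]
[[1,6],[2,8],[10,0],[18,6],[20,0],[22,6],[28,4],[36,0]]
[[1,7],[2,8],[10,0],[18,6],[20,0],[22,6],[28,4],[36,0]]
[[1,18],[3,8],[10,0],[18,6],[20,0],[22,6],[28,4],[36,0]]
[[1,18],[3,8],[10,0],[18,6],[20,0],[22,6],[28,4],[36,0]]
[[1,18],[3,8],[10,0],[18,6],[20,0],[22,6],[28,4],[36,0]]
[[1,18],[3,17],[6,8],[10,0],[18,6],[20,0],[22,6],[28,4],[36,0]]
[[1,18],[3,17],[6,8],[10,0],[18,6],[20,0],[22,6],[28,4],[36,0]]
[[1,18],[3,17],[6,8],[10,0],[18,6],[20,0],[22,6],[28,4],[36,0],[38,18],[42,0]]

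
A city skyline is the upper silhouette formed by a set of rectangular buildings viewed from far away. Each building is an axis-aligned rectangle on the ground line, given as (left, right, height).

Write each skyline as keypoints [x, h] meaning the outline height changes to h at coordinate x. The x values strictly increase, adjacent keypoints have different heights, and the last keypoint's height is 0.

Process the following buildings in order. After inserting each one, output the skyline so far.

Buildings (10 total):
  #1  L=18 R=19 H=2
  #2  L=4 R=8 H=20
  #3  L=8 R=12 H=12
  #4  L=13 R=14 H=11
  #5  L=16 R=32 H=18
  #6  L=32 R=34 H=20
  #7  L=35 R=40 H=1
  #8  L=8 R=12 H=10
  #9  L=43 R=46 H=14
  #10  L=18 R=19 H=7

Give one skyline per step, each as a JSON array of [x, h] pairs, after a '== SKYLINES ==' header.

== SKYLINES ==
[[18,2],[19,0]]
[[4,20],[8,0],[18,2],[19,0]]
[[4,20],[8,12],[12,0],[18,2],[19,0]]
[[4,20],[8,12],[12,0],[13,11],[14,0],[18,2],[19,0]]
[[4,20],[8,12],[12,0],[13,11],[14,0],[16,18],[32,0]]
[[4,20],[8,12],[12,0],[13,11],[14,0],[16,18],[32,20],[34,0]]
[[4,20],[8,12],[12,0],[13,11],[14,0],[16,18],[32,20],[34,0],[35,1],[40,0]]
[[4,20],[8,12],[12,0],[13,11],[14,0],[16,18],[32,20],[34,0],[35,1],[40,0]]
[[4,20],[8,12],[12,0],[13,11],[14,0],[16,18],[32,20],[34,0],[35,1],[40,0],[43,14],[46,0]]
[[4,20],[8,12],[12,0],[13,11],[14,0],[16,18],[32,20],[34,0],[35,1],[40,0],[43,14],[46,0]]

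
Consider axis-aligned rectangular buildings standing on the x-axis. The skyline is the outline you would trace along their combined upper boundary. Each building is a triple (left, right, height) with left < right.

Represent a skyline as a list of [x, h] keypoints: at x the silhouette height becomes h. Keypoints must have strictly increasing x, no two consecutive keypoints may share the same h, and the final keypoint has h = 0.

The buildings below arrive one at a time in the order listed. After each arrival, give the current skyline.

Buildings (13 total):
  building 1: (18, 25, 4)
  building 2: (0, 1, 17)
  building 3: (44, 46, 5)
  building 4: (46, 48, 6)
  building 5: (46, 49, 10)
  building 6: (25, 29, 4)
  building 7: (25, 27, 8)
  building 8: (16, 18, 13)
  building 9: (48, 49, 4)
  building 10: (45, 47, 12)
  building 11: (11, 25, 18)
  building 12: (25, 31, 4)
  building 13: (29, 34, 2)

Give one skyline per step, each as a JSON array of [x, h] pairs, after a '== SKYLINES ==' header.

== SKYLINES ==
[[18,4],[25,0]]
[[0,17],[1,0],[18,4],[25,0]]
[[0,17],[1,0],[18,4],[25,0],[44,5],[46,0]]
[[0,17],[1,0],[18,4],[25,0],[44,5],[46,6],[48,0]]
[[0,17],[1,0],[18,4],[25,0],[44,5],[46,10],[49,0]]
[[0,17],[1,0],[18,4],[29,0],[44,5],[46,10],[49,0]]
[[0,17],[1,0],[18,4],[25,8],[27,4],[29,0],[44,5],[46,10],[49,0]]
[[0,17],[1,0],[16,13],[18,4],[25,8],[27,4],[29,0],[44,5],[46,10],[49,0]]
[[0,17],[1,0],[16,13],[18,4],[25,8],[27,4],[29,0],[44,5],[46,10],[49,0]]
[[0,17],[1,0],[16,13],[18,4],[25,8],[27,4],[29,0],[44,5],[45,12],[47,10],[49,0]]
[[0,17],[1,0],[11,18],[25,8],[27,4],[29,0],[44,5],[45,12],[47,10],[49,0]]
[[0,17],[1,0],[11,18],[25,8],[27,4],[31,0],[44,5],[45,12],[47,10],[49,0]]
[[0,17],[1,0],[11,18],[25,8],[27,4],[31,2],[34,0],[44,5],[45,12],[47,10],[49,0]]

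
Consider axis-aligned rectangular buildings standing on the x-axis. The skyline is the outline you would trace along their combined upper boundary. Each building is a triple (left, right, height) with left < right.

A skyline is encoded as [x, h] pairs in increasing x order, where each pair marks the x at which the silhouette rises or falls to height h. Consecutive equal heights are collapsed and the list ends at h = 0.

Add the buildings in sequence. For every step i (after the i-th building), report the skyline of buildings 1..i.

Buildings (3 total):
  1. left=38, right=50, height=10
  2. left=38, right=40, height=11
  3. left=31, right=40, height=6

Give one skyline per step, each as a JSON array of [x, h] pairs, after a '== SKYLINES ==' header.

== SKYLINES ==
[[38,10],[50,0]]
[[38,11],[40,10],[50,0]]
[[31,6],[38,11],[40,10],[50,0]]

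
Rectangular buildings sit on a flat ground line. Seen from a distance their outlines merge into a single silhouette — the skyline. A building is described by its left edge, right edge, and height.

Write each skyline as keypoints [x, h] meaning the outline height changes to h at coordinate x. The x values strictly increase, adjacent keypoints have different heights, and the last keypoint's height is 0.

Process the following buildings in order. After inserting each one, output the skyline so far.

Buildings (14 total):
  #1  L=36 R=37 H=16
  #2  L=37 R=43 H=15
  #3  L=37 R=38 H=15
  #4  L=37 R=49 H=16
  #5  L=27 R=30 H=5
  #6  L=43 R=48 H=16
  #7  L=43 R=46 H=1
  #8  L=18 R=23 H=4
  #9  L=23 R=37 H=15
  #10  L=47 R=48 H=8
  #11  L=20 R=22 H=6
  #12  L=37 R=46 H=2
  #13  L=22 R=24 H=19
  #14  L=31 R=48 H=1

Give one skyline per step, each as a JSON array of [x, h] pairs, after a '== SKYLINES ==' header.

== SKYLINES ==
[[36,16],[37,0]]
[[36,16],[37,15],[43,0]]
[[36,16],[37,15],[43,0]]
[[36,16],[49,0]]
[[27,5],[30,0],[36,16],[49,0]]
[[27,5],[30,0],[36,16],[49,0]]
[[27,5],[30,0],[36,16],[49,0]]
[[18,4],[23,0],[27,5],[30,0],[36,16],[49,0]]
[[18,4],[23,15],[36,16],[49,0]]
[[18,4],[23,15],[36,16],[49,0]]
[[18,4],[20,6],[22,4],[23,15],[36,16],[49,0]]
[[18,4],[20,6],[22,4],[23,15],[36,16],[49,0]]
[[18,4],[20,6],[22,19],[24,15],[36,16],[49,0]]
[[18,4],[20,6],[22,19],[24,15],[36,16],[49,0]]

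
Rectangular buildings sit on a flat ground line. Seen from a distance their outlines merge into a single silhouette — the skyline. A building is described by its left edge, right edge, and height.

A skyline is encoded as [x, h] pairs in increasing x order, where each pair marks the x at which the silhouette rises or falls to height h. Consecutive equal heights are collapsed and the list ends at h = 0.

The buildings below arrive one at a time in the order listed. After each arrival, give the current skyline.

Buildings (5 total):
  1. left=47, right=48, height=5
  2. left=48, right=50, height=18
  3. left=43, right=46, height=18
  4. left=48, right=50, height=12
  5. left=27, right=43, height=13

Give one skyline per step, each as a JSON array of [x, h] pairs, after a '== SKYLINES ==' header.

== SKYLINES ==
[[47,5],[48,0]]
[[47,5],[48,18],[50,0]]
[[43,18],[46,0],[47,5],[48,18],[50,0]]
[[43,18],[46,0],[47,5],[48,18],[50,0]]
[[27,13],[43,18],[46,0],[47,5],[48,18],[50,0]]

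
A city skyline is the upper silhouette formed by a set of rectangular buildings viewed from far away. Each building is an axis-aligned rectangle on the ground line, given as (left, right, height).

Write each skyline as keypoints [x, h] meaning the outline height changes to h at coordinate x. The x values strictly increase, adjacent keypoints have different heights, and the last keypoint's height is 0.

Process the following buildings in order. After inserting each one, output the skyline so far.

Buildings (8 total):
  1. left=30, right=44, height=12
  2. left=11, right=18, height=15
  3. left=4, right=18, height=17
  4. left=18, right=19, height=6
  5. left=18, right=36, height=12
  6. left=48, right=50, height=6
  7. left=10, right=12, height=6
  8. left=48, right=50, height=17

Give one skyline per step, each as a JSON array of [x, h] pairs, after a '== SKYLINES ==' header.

== SKYLINES ==
[[30,12],[44,0]]
[[11,15],[18,0],[30,12],[44,0]]
[[4,17],[18,0],[30,12],[44,0]]
[[4,17],[18,6],[19,0],[30,12],[44,0]]
[[4,17],[18,12],[44,0]]
[[4,17],[18,12],[44,0],[48,6],[50,0]]
[[4,17],[18,12],[44,0],[48,6],[50,0]]
[[4,17],[18,12],[44,0],[48,17],[50,0]]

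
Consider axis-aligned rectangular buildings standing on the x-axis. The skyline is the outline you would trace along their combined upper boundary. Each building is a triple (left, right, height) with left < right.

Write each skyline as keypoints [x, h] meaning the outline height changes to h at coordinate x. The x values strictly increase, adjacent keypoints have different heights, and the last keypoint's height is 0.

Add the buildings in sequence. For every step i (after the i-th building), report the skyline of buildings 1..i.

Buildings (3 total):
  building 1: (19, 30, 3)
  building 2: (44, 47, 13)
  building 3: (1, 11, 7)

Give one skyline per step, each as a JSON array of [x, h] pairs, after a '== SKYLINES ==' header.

== SKYLINES ==
[[19,3],[30,0]]
[[19,3],[30,0],[44,13],[47,0]]
[[1,7],[11,0],[19,3],[30,0],[44,13],[47,0]]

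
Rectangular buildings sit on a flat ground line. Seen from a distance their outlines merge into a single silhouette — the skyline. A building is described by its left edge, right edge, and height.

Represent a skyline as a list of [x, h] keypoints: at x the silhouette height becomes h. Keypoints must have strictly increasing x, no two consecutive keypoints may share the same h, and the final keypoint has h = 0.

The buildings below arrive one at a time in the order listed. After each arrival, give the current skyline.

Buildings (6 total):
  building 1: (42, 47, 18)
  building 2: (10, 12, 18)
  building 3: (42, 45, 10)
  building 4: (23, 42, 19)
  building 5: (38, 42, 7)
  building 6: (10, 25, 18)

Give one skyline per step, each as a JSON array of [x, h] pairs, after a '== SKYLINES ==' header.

== SKYLINES ==
[[42,18],[47,0]]
[[10,18],[12,0],[42,18],[47,0]]
[[10,18],[12,0],[42,18],[47,0]]
[[10,18],[12,0],[23,19],[42,18],[47,0]]
[[10,18],[12,0],[23,19],[42,18],[47,0]]
[[10,18],[23,19],[42,18],[47,0]]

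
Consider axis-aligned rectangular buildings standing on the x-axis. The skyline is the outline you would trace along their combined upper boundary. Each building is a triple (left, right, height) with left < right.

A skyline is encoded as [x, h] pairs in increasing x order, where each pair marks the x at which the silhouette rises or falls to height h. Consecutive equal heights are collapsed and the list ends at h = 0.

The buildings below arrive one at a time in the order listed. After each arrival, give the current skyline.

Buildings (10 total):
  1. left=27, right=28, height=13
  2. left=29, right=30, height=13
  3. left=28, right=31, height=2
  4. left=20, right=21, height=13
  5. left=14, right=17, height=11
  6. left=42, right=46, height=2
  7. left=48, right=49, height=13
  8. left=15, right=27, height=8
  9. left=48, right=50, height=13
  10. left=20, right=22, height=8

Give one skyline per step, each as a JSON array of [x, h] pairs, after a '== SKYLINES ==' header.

== SKYLINES ==
[[27,13],[28,0]]
[[27,13],[28,0],[29,13],[30,0]]
[[27,13],[28,2],[29,13],[30,2],[31,0]]
[[20,13],[21,0],[27,13],[28,2],[29,13],[30,2],[31,0]]
[[14,11],[17,0],[20,13],[21,0],[27,13],[28,2],[29,13],[30,2],[31,0]]
[[14,11],[17,0],[20,13],[21,0],[27,13],[28,2],[29,13],[30,2],[31,0],[42,2],[46,0]]
[[14,11],[17,0],[20,13],[21,0],[27,13],[28,2],[29,13],[30,2],[31,0],[42,2],[46,0],[48,13],[49,0]]
[[14,11],[17,8],[20,13],[21,8],[27,13],[28,2],[29,13],[30,2],[31,0],[42,2],[46,0],[48,13],[49,0]]
[[14,11],[17,8],[20,13],[21,8],[27,13],[28,2],[29,13],[30,2],[31,0],[42,2],[46,0],[48,13],[50,0]]
[[14,11],[17,8],[20,13],[21,8],[27,13],[28,2],[29,13],[30,2],[31,0],[42,2],[46,0],[48,13],[50,0]]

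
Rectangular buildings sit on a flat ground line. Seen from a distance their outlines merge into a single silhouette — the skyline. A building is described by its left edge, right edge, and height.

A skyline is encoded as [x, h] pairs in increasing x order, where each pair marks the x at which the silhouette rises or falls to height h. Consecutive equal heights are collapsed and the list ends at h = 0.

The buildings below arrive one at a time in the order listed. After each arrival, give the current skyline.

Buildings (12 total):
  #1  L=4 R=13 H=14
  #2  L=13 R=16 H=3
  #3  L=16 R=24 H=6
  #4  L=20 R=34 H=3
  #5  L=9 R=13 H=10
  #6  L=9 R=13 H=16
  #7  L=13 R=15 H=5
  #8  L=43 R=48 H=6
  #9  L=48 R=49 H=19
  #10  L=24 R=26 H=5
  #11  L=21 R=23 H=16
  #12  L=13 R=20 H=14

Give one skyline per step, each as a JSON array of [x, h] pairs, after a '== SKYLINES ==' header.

== SKYLINES ==
[[4,14],[13,0]]
[[4,14],[13,3],[16,0]]
[[4,14],[13,3],[16,6],[24,0]]
[[4,14],[13,3],[16,6],[24,3],[34,0]]
[[4,14],[13,3],[16,6],[24,3],[34,0]]
[[4,14],[9,16],[13,3],[16,6],[24,3],[34,0]]
[[4,14],[9,16],[13,5],[15,3],[16,6],[24,3],[34,0]]
[[4,14],[9,16],[13,5],[15,3],[16,6],[24,3],[34,0],[43,6],[48,0]]
[[4,14],[9,16],[13,5],[15,3],[16,6],[24,3],[34,0],[43,6],[48,19],[49,0]]
[[4,14],[9,16],[13,5],[15,3],[16,6],[24,5],[26,3],[34,0],[43,6],[48,19],[49,0]]
[[4,14],[9,16],[13,5],[15,3],[16,6],[21,16],[23,6],[24,5],[26,3],[34,0],[43,6],[48,19],[49,0]]
[[4,14],[9,16],[13,14],[20,6],[21,16],[23,6],[24,5],[26,3],[34,0],[43,6],[48,19],[49,0]]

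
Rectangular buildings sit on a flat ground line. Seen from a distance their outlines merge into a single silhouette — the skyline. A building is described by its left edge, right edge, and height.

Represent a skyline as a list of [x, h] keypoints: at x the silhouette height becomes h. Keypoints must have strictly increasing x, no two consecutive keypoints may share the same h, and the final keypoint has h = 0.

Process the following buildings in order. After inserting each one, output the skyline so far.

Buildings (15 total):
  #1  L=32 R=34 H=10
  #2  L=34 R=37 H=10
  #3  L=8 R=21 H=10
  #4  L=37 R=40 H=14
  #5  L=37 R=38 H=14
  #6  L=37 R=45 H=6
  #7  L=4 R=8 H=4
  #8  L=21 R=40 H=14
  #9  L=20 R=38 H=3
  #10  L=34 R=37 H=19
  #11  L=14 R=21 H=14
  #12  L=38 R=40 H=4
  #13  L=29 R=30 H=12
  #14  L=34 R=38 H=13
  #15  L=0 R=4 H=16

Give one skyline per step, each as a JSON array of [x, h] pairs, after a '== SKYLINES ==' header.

== SKYLINES ==
[[32,10],[34,0]]
[[32,10],[37,0]]
[[8,10],[21,0],[32,10],[37,0]]
[[8,10],[21,0],[32,10],[37,14],[40,0]]
[[8,10],[21,0],[32,10],[37,14],[40,0]]
[[8,10],[21,0],[32,10],[37,14],[40,6],[45,0]]
[[4,4],[8,10],[21,0],[32,10],[37,14],[40,6],[45,0]]
[[4,4],[8,10],[21,14],[40,6],[45,0]]
[[4,4],[8,10],[21,14],[40,6],[45,0]]
[[4,4],[8,10],[21,14],[34,19],[37,14],[40,6],[45,0]]
[[4,4],[8,10],[14,14],[34,19],[37,14],[40,6],[45,0]]
[[4,4],[8,10],[14,14],[34,19],[37,14],[40,6],[45,0]]
[[4,4],[8,10],[14,14],[34,19],[37,14],[40,6],[45,0]]
[[4,4],[8,10],[14,14],[34,19],[37,14],[40,6],[45,0]]
[[0,16],[4,4],[8,10],[14,14],[34,19],[37,14],[40,6],[45,0]]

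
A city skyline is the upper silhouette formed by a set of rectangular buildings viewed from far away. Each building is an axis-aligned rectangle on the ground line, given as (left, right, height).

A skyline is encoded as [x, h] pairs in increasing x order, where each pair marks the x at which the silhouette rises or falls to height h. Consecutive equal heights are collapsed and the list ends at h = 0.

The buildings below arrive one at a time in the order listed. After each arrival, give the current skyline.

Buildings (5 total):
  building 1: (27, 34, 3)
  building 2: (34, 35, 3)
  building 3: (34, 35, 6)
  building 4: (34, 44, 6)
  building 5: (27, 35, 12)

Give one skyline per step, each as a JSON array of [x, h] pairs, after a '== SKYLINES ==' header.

== SKYLINES ==
[[27,3],[34,0]]
[[27,3],[35,0]]
[[27,3],[34,6],[35,0]]
[[27,3],[34,6],[44,0]]
[[27,12],[35,6],[44,0]]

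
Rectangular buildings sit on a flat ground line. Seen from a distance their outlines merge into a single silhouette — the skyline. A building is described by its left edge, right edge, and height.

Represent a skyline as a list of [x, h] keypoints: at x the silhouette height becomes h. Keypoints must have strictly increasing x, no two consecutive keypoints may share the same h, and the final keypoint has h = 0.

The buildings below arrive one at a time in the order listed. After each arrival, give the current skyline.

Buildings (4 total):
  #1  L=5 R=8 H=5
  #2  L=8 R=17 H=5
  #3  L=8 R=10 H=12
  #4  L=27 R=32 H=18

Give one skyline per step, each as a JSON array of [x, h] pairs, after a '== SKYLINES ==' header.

== SKYLINES ==
[[5,5],[8,0]]
[[5,5],[17,0]]
[[5,5],[8,12],[10,5],[17,0]]
[[5,5],[8,12],[10,5],[17,0],[27,18],[32,0]]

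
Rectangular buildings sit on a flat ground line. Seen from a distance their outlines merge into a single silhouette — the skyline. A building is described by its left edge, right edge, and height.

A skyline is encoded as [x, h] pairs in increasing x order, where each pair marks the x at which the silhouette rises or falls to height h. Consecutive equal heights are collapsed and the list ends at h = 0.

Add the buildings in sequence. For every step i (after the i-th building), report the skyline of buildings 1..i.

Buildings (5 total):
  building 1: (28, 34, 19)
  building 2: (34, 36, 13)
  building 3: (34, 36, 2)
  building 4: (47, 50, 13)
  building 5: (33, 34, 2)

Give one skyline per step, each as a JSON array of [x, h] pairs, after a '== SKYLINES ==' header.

== SKYLINES ==
[[28,19],[34,0]]
[[28,19],[34,13],[36,0]]
[[28,19],[34,13],[36,0]]
[[28,19],[34,13],[36,0],[47,13],[50,0]]
[[28,19],[34,13],[36,0],[47,13],[50,0]]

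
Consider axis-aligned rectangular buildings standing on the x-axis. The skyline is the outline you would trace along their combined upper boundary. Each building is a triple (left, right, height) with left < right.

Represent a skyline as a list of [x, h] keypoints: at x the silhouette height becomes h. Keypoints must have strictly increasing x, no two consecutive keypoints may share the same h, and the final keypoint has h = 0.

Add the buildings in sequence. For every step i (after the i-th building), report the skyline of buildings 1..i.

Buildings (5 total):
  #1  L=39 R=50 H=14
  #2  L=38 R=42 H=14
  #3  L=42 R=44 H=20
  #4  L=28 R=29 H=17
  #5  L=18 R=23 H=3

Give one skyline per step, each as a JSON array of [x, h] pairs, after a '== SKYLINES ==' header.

== SKYLINES ==
[[39,14],[50,0]]
[[38,14],[50,0]]
[[38,14],[42,20],[44,14],[50,0]]
[[28,17],[29,0],[38,14],[42,20],[44,14],[50,0]]
[[18,3],[23,0],[28,17],[29,0],[38,14],[42,20],[44,14],[50,0]]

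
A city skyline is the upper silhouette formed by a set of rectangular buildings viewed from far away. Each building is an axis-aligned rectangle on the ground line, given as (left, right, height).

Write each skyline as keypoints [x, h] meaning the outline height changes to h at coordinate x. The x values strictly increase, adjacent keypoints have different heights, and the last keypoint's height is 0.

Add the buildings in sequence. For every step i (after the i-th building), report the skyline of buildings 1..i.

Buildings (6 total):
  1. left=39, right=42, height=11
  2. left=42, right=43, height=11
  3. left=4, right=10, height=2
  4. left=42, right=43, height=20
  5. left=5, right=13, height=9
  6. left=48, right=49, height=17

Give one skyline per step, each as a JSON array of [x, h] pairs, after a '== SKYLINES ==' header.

== SKYLINES ==
[[39,11],[42,0]]
[[39,11],[43,0]]
[[4,2],[10,0],[39,11],[43,0]]
[[4,2],[10,0],[39,11],[42,20],[43,0]]
[[4,2],[5,9],[13,0],[39,11],[42,20],[43,0]]
[[4,2],[5,9],[13,0],[39,11],[42,20],[43,0],[48,17],[49,0]]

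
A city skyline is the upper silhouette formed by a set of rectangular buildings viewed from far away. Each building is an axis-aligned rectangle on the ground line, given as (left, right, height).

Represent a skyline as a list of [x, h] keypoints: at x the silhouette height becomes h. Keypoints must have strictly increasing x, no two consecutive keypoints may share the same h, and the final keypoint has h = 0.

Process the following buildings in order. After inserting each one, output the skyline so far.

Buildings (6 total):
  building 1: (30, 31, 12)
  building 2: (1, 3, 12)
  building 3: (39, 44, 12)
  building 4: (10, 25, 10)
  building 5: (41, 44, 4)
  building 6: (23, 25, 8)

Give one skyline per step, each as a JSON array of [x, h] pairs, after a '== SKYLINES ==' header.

== SKYLINES ==
[[30,12],[31,0]]
[[1,12],[3,0],[30,12],[31,0]]
[[1,12],[3,0],[30,12],[31,0],[39,12],[44,0]]
[[1,12],[3,0],[10,10],[25,0],[30,12],[31,0],[39,12],[44,0]]
[[1,12],[3,0],[10,10],[25,0],[30,12],[31,0],[39,12],[44,0]]
[[1,12],[3,0],[10,10],[25,0],[30,12],[31,0],[39,12],[44,0]]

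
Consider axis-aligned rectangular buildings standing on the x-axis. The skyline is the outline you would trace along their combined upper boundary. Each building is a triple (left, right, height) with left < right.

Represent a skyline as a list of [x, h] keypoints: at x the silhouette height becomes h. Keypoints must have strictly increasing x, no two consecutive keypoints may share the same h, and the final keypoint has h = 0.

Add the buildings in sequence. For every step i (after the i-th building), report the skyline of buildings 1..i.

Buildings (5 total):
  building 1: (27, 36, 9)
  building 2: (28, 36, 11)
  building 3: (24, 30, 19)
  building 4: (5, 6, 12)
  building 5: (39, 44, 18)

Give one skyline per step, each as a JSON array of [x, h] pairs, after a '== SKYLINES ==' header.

== SKYLINES ==
[[27,9],[36,0]]
[[27,9],[28,11],[36,0]]
[[24,19],[30,11],[36,0]]
[[5,12],[6,0],[24,19],[30,11],[36,0]]
[[5,12],[6,0],[24,19],[30,11],[36,0],[39,18],[44,0]]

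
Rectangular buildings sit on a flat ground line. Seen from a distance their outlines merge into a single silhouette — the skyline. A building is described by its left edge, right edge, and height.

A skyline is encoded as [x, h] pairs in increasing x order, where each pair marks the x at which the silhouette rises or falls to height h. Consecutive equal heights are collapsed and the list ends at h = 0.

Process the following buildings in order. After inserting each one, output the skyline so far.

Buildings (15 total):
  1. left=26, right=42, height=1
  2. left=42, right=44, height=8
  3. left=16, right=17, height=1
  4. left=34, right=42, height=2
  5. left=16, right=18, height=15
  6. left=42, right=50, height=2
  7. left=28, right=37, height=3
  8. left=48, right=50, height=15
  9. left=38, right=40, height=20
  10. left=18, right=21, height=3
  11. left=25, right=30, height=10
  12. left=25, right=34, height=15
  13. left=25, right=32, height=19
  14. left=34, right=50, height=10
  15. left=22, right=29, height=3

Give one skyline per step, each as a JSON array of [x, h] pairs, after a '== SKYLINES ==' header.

== SKYLINES ==
[[26,1],[42,0]]
[[26,1],[42,8],[44,0]]
[[16,1],[17,0],[26,1],[42,8],[44,0]]
[[16,1],[17,0],[26,1],[34,2],[42,8],[44,0]]
[[16,15],[18,0],[26,1],[34,2],[42,8],[44,0]]
[[16,15],[18,0],[26,1],[34,2],[42,8],[44,2],[50,0]]
[[16,15],[18,0],[26,1],[28,3],[37,2],[42,8],[44,2],[50,0]]
[[16,15],[18,0],[26,1],[28,3],[37,2],[42,8],[44,2],[48,15],[50,0]]
[[16,15],[18,0],[26,1],[28,3],[37,2],[38,20],[40,2],[42,8],[44,2],[48,15],[50,0]]
[[16,15],[18,3],[21,0],[26,1],[28,3],[37,2],[38,20],[40,2],[42,8],[44,2],[48,15],[50,0]]
[[16,15],[18,3],[21,0],[25,10],[30,3],[37,2],[38,20],[40,2],[42,8],[44,2],[48,15],[50,0]]
[[16,15],[18,3],[21,0],[25,15],[34,3],[37,2],[38,20],[40,2],[42,8],[44,2],[48,15],[50,0]]
[[16,15],[18,3],[21,0],[25,19],[32,15],[34,3],[37,2],[38,20],[40,2],[42,8],[44,2],[48,15],[50,0]]
[[16,15],[18,3],[21,0],[25,19],[32,15],[34,10],[38,20],[40,10],[48,15],[50,0]]
[[16,15],[18,3],[21,0],[22,3],[25,19],[32,15],[34,10],[38,20],[40,10],[48,15],[50,0]]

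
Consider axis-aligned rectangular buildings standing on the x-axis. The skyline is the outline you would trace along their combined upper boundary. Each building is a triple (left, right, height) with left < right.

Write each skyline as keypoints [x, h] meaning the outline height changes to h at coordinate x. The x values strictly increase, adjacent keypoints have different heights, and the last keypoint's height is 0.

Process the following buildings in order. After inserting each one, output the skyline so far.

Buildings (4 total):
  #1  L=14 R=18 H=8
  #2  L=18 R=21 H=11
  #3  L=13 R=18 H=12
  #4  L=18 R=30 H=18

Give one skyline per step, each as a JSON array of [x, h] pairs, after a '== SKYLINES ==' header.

== SKYLINES ==
[[14,8],[18,0]]
[[14,8],[18,11],[21,0]]
[[13,12],[18,11],[21,0]]
[[13,12],[18,18],[30,0]]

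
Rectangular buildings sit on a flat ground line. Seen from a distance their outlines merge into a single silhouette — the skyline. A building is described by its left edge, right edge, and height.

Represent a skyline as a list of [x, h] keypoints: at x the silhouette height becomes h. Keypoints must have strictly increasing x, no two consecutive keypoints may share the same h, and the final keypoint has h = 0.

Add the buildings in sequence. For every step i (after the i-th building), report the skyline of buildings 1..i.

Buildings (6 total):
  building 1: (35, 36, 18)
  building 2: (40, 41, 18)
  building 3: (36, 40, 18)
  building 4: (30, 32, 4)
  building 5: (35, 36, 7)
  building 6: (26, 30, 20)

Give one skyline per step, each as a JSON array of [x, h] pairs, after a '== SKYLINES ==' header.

== SKYLINES ==
[[35,18],[36,0]]
[[35,18],[36,0],[40,18],[41,0]]
[[35,18],[41,0]]
[[30,4],[32,0],[35,18],[41,0]]
[[30,4],[32,0],[35,18],[41,0]]
[[26,20],[30,4],[32,0],[35,18],[41,0]]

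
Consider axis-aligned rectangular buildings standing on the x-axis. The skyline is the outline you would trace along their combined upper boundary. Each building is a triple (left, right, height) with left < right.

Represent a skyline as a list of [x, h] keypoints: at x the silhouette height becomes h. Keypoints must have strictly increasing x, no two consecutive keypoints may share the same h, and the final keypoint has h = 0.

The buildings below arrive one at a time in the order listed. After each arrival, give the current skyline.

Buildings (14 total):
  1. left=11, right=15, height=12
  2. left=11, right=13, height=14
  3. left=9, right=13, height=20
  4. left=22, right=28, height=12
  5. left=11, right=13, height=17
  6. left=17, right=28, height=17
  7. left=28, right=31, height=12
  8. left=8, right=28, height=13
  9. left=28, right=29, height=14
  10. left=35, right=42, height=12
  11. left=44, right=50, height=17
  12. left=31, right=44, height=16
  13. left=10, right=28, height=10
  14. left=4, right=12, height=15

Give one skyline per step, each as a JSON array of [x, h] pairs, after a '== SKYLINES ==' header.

== SKYLINES ==
[[11,12],[15,0]]
[[11,14],[13,12],[15,0]]
[[9,20],[13,12],[15,0]]
[[9,20],[13,12],[15,0],[22,12],[28,0]]
[[9,20],[13,12],[15,0],[22,12],[28,0]]
[[9,20],[13,12],[15,0],[17,17],[28,0]]
[[9,20],[13,12],[15,0],[17,17],[28,12],[31,0]]
[[8,13],[9,20],[13,13],[17,17],[28,12],[31,0]]
[[8,13],[9,20],[13,13],[17,17],[28,14],[29,12],[31,0]]
[[8,13],[9,20],[13,13],[17,17],[28,14],[29,12],[31,0],[35,12],[42,0]]
[[8,13],[9,20],[13,13],[17,17],[28,14],[29,12],[31,0],[35,12],[42,0],[44,17],[50,0]]
[[8,13],[9,20],[13,13],[17,17],[28,14],[29,12],[31,16],[44,17],[50,0]]
[[8,13],[9,20],[13,13],[17,17],[28,14],[29,12],[31,16],[44,17],[50,0]]
[[4,15],[9,20],[13,13],[17,17],[28,14],[29,12],[31,16],[44,17],[50,0]]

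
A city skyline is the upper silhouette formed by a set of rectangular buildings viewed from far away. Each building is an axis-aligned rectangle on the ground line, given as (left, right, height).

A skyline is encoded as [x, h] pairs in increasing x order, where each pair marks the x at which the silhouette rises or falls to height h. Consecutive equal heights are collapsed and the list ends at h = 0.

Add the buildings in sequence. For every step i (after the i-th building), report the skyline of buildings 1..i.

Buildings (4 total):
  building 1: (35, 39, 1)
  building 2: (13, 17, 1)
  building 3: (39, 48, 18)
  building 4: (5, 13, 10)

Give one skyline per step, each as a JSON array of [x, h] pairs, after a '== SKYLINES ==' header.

== SKYLINES ==
[[35,1],[39,0]]
[[13,1],[17,0],[35,1],[39,0]]
[[13,1],[17,0],[35,1],[39,18],[48,0]]
[[5,10],[13,1],[17,0],[35,1],[39,18],[48,0]]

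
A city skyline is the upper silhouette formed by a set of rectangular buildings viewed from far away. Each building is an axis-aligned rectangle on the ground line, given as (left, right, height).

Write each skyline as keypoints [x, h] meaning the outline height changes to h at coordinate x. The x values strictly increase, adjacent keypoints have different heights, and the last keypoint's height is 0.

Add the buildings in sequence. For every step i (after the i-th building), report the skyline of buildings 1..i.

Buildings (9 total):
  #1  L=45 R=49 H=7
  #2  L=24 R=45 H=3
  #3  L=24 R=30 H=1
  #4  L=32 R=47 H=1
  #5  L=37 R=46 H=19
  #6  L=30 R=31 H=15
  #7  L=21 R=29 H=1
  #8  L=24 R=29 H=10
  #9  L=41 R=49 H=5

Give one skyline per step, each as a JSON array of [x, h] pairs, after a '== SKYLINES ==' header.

== SKYLINES ==
[[45,7],[49,0]]
[[24,3],[45,7],[49,0]]
[[24,3],[45,7],[49,0]]
[[24,3],[45,7],[49,0]]
[[24,3],[37,19],[46,7],[49,0]]
[[24,3],[30,15],[31,3],[37,19],[46,7],[49,0]]
[[21,1],[24,3],[30,15],[31,3],[37,19],[46,7],[49,0]]
[[21,1],[24,10],[29,3],[30,15],[31,3],[37,19],[46,7],[49,0]]
[[21,1],[24,10],[29,3],[30,15],[31,3],[37,19],[46,7],[49,0]]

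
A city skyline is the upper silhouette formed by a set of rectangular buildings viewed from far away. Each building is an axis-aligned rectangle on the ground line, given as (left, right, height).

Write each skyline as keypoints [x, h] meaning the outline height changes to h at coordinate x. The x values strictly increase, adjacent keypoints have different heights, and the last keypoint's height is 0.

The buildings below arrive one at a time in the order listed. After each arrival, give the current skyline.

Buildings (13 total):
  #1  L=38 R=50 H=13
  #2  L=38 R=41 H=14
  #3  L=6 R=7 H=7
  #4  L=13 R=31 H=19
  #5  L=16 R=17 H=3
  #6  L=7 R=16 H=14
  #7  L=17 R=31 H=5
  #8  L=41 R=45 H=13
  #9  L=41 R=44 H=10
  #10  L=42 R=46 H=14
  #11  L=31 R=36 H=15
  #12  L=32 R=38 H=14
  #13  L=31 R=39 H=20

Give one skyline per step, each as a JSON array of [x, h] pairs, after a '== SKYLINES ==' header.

== SKYLINES ==
[[38,13],[50,0]]
[[38,14],[41,13],[50,0]]
[[6,7],[7,0],[38,14],[41,13],[50,0]]
[[6,7],[7,0],[13,19],[31,0],[38,14],[41,13],[50,0]]
[[6,7],[7,0],[13,19],[31,0],[38,14],[41,13],[50,0]]
[[6,7],[7,14],[13,19],[31,0],[38,14],[41,13],[50,0]]
[[6,7],[7,14],[13,19],[31,0],[38,14],[41,13],[50,0]]
[[6,7],[7,14],[13,19],[31,0],[38,14],[41,13],[50,0]]
[[6,7],[7,14],[13,19],[31,0],[38,14],[41,13],[50,0]]
[[6,7],[7,14],[13,19],[31,0],[38,14],[41,13],[42,14],[46,13],[50,0]]
[[6,7],[7,14],[13,19],[31,15],[36,0],[38,14],[41,13],[42,14],[46,13],[50,0]]
[[6,7],[7,14],[13,19],[31,15],[36,14],[41,13],[42,14],[46,13],[50,0]]
[[6,7],[7,14],[13,19],[31,20],[39,14],[41,13],[42,14],[46,13],[50,0]]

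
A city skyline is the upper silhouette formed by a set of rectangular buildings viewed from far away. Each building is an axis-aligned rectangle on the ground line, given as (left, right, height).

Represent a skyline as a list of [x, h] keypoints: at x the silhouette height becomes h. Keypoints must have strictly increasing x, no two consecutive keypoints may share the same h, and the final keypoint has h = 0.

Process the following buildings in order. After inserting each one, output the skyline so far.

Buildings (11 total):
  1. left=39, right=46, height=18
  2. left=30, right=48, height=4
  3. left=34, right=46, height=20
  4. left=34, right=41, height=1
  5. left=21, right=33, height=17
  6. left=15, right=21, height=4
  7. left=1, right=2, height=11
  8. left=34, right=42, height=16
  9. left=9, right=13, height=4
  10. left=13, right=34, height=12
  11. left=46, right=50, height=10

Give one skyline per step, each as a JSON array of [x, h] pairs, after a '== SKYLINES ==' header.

== SKYLINES ==
[[39,18],[46,0]]
[[30,4],[39,18],[46,4],[48,0]]
[[30,4],[34,20],[46,4],[48,0]]
[[30,4],[34,20],[46,4],[48,0]]
[[21,17],[33,4],[34,20],[46,4],[48,0]]
[[15,4],[21,17],[33,4],[34,20],[46,4],[48,0]]
[[1,11],[2,0],[15,4],[21,17],[33,4],[34,20],[46,4],[48,0]]
[[1,11],[2,0],[15,4],[21,17],[33,4],[34,20],[46,4],[48,0]]
[[1,11],[2,0],[9,4],[13,0],[15,4],[21,17],[33,4],[34,20],[46,4],[48,0]]
[[1,11],[2,0],[9,4],[13,12],[21,17],[33,12],[34,20],[46,4],[48,0]]
[[1,11],[2,0],[9,4],[13,12],[21,17],[33,12],[34,20],[46,10],[50,0]]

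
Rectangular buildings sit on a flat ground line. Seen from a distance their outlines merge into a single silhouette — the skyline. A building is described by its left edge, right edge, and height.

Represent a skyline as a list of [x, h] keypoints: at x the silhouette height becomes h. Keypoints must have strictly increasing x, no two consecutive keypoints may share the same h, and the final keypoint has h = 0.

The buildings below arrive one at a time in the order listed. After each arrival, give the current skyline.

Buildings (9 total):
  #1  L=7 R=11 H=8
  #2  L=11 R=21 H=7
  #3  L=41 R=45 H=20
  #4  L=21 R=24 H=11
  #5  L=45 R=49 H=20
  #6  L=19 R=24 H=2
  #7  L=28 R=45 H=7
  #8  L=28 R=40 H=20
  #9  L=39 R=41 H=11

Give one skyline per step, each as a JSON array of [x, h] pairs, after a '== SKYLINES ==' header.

== SKYLINES ==
[[7,8],[11,0]]
[[7,8],[11,7],[21,0]]
[[7,8],[11,7],[21,0],[41,20],[45,0]]
[[7,8],[11,7],[21,11],[24,0],[41,20],[45,0]]
[[7,8],[11,7],[21,11],[24,0],[41,20],[49,0]]
[[7,8],[11,7],[21,11],[24,0],[41,20],[49,0]]
[[7,8],[11,7],[21,11],[24,0],[28,7],[41,20],[49,0]]
[[7,8],[11,7],[21,11],[24,0],[28,20],[40,7],[41,20],[49,0]]
[[7,8],[11,7],[21,11],[24,0],[28,20],[40,11],[41,20],[49,0]]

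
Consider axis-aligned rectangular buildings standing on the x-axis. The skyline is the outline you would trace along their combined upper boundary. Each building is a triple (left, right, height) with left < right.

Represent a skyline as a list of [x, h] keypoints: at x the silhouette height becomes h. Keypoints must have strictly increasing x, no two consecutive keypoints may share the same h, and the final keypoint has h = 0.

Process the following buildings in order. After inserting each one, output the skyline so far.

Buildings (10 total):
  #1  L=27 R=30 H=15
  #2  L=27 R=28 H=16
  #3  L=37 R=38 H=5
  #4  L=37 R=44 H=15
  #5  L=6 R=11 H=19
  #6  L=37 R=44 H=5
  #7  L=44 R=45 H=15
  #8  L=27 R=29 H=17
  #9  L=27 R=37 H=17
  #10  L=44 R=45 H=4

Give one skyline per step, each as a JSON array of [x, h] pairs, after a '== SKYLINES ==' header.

== SKYLINES ==
[[27,15],[30,0]]
[[27,16],[28,15],[30,0]]
[[27,16],[28,15],[30,0],[37,5],[38,0]]
[[27,16],[28,15],[30,0],[37,15],[44,0]]
[[6,19],[11,0],[27,16],[28,15],[30,0],[37,15],[44,0]]
[[6,19],[11,0],[27,16],[28,15],[30,0],[37,15],[44,0]]
[[6,19],[11,0],[27,16],[28,15],[30,0],[37,15],[45,0]]
[[6,19],[11,0],[27,17],[29,15],[30,0],[37,15],[45,0]]
[[6,19],[11,0],[27,17],[37,15],[45,0]]
[[6,19],[11,0],[27,17],[37,15],[45,0]]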